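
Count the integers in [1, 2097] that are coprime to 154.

818

Prime factors of 154: 2, 7, 11. Count integers ≤ 2097 divisible by none of them.
By inclusion–exclusion: 2097 − ⌊2097/2⌋ − ⌊2097/7⌋ − ⌊2097/11⌋ + ⌊2097/14⌋ + ⌊2097/22⌋ + ⌊2097/77⌋ − ⌊2097/154⌋ = 818.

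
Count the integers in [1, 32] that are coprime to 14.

14

Prime factors of 14: 2, 7. Count integers ≤ 32 divisible by none of them.
By inclusion–exclusion: 32 − ⌊32/2⌋ − ⌊32/7⌋ + ⌊32/14⌋ = 14.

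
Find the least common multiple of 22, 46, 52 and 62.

22 = 2 · 11; 46 = 2 · 23; 52 = 2² · 13; 62 = 2 · 31
lcm takes max exponent of each prime: 2² · 11 · 13 · 23 · 31 = 407836

407836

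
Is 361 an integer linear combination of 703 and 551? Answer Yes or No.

Yes

By Bézout, 703u + 551v = 361 has integer solutions iff gcd(703, 551) | 361.
Euclid: 703 = 1·551 + 152; 551 = 3·152 + 95; 152 = 1·95 + 57; 95 = 1·57 + 38; 57 = 1·38 + 19; 38 = 2·19 + 0. gcd = 19; 361 mod 19 = 0. Yes.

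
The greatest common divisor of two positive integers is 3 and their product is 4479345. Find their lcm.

For any two positive integers, gcd × lcm equals their product. Hence lcm = 4479345 / 3 = 1493115.

1493115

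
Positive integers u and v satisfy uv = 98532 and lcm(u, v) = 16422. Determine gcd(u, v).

6

gcd·lcm = product, so gcd = 98532/16422 = 6.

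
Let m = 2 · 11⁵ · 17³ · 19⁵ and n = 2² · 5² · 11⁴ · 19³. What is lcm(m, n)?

max exponent per prime: 2² · 5² · 11⁵ · 17³ · 19⁵ = 195919739510073700

195919739510073700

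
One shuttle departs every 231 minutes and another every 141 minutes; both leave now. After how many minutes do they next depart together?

gcd first: 231 = 1·141 + 90; 141 = 1·90 + 51; 90 = 1·51 + 39; 51 = 1·39 + 12; 39 = 3·12 + 3; 12 = 4·3 + 0 → gcd = 3
lcm = 231·141/gcd = 32571/3 = 10857

10857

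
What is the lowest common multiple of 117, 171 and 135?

33345

117 = 3² · 13; 171 = 3² · 19; 135 = 3³ · 5
lcm takes max exponent of each prime: 3³ · 5 · 13 · 19 = 33345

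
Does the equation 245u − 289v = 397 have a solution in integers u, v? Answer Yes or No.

By Bézout, 245u − 289v = 397 has integer solutions iff gcd(245, 289) | 397.
Euclid: 289 = 1·245 + 44; 245 = 5·44 + 25; 44 = 1·25 + 19; 25 = 1·19 + 6; 19 = 3·6 + 1; 6 = 6·1 + 0. gcd = 1; 397 mod 1 = 0. Yes.

Yes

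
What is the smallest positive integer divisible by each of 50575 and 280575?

50575 = 5² · 7 · 17²; 280575 = 3² · 5² · 29 · 43
max exponents: 3² · 5² · 7 · 17² · 29 · 43 = 567603225

567603225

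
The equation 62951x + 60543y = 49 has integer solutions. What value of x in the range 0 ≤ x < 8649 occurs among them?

1232

Reduce mod 60543: 62951x ≡ 49 (mod 60543). With g = gcd(62951, 60543) = 7 dividing 49, divide through: 8993x ≡ 7 (mod 8649).
Since gcd(8993, 8649) = 1, x ≡ 7·(8993)⁻¹ ≡ 1232 (mod 8649). Smallest non-negative: 1232.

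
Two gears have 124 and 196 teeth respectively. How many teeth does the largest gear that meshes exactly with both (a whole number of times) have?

4

Euclid: 196 = 1·124 + 72; 124 = 1·72 + 52; 72 = 1·52 + 20; 52 = 2·20 + 12; 20 = 1·12 + 8; 12 = 1·8 + 4; 8 = 2·4 + 0. Last nonzero remainder: 4.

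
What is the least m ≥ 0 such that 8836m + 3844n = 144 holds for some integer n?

Reduce mod 3844: 8836m ≡ 144 (mod 3844). With g = gcd(8836, 3844) = 4 dividing 144, divide through: 2209m ≡ 36 (mod 961).
Since gcd(2209, 961) = 1, m ≡ 36·(2209)⁻¹ ≡ 268 (mod 961). Smallest non-negative: 268.

268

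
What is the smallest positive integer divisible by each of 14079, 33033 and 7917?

345822477

14079 = 3 · 13 · 19²; 33033 = 3 · 7 · 11² · 13; 7917 = 3 · 7 · 13 · 29
lcm takes max exponent of each prime: 3 · 7 · 11² · 13 · 19² · 29 = 345822477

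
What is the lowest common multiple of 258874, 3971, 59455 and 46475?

426823225478650

258874 = 2 · 7 · 11 · 41²; 3971 = 11 · 19²; 59455 = 5 · 11 · 23 · 47; 46475 = 5² · 11 · 13²
lcm takes max exponent of each prime: 2 · 5² · 7 · 11 · 13² · 19² · 23 · 41² · 47 = 426823225478650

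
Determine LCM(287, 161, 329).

310247

287 = 7 · 41; 161 = 7 · 23; 329 = 7 · 47
lcm takes max exponent of each prime: 7 · 23 · 41 · 47 = 310247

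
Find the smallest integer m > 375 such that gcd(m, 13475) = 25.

gcd(m, 13475) = 25 forces 25 | m; write m = 25s. Then gcd(25s, 25·539) = 25·gcd(s, 539), so need gcd(s, 539) = 1.
25s > 375 gives s ≥ 16. The least s ≥ 16 coprime to 539 is 16, so m = 25·16 = 400.

400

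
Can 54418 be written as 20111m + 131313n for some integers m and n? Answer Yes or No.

Yes

By Bézout, 20111m + 131313n = 54418 has integer solutions iff gcd(20111, 131313) | 54418.
Euclid: 131313 = 6·20111 + 10647; 20111 = 1·10647 + 9464; 10647 = 1·9464 + 1183; 9464 = 8·1183 + 0. gcd = 1183; 54418 mod 1183 = 0. Yes.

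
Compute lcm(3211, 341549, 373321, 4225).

7625081425

lcm(3211, 341549) = 3211·341549/gcd = 1096713839/169 = 6489431
lcm(6489431, 373321) = 6489431·373321/gcd = 2422640870351/7943 = 305003257
lcm(305003257, 4225) = 305003257·4225/gcd = 1288638760825/169 = 7625081425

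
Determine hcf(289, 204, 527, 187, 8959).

17

289 = 17²; 204 = 2² · 3 · 17; 527 = 17 · 31; 187 = 11 · 17; 8959 = 17² · 31
gcd takes min exponent of each prime: 17 = 17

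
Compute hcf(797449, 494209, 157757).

797449 = 19² · 47²; 494209 = 19² · 37²; 157757 = 19³ · 23
gcd takes min exponent of each prime: 19² = 361

361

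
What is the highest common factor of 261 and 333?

261 = 3² · 29
333 = 3² · 37
Common: 3² = 9

9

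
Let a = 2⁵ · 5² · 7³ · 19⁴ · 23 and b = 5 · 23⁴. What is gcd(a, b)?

115

min exponent per shared prime: 5 · 23 = 115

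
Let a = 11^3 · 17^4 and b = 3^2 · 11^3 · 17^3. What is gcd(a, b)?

min exponent per shared prime: 11^3 · 17^3 = 6539203

6539203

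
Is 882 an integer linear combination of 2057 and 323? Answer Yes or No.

By Bézout, 2057s + 323t = 882 has integer solutions iff gcd(2057, 323) | 882.
Euclid: 2057 = 6·323 + 119; 323 = 2·119 + 85; 119 = 1·85 + 34; 85 = 2·34 + 17; 34 = 2·17 + 0. gcd = 17; 882 mod 17 = 15. No.

No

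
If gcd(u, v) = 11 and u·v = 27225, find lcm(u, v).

2475

For any two positive integers, gcd × lcm equals their product. Hence lcm = 27225 / 11 = 2475.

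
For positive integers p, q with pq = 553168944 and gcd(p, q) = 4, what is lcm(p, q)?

138292236

gcd·lcm = product, so lcm = 553168944/4 = 138292236.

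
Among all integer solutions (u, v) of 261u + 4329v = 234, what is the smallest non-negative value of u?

117

Euclid: 4329 = 16·261 + 153; 261 = 1·153 + 108; 153 = 1·108 + 45; 108 = 2·45 + 18; 45 = 2·18 + 9; 18 = 2·9 + 0 → gcd = 9; 234 = 9·26.
Back-substitution yields 261·(-199) + 4329·(12) = 9, so one solution is u = -199·26 = -5174, v = 12·26 = 312.
Solutions in u differ by 4329/9 = 481; the one in [0, 481) is -5174 mod 481 = 117.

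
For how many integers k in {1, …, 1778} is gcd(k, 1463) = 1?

Prime factors of 1463: 7, 11, 19. Count integers ≤ 1778 divisible by none of them.
By inclusion–exclusion: 1778 − ⌊1778/7⌋ − ⌊1778/11⌋ − ⌊1778/19⌋ + ⌊1778/77⌋ + ⌊1778/133⌋ + ⌊1778/209⌋ − ⌊1778/1463⌋ = 1313.

1313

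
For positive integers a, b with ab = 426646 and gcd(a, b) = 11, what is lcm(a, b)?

gcd·lcm = product, so lcm = 426646/11 = 38786.

38786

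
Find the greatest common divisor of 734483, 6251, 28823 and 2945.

19

gcd(734483, 6251): 734483 = 117·6251 + 3116; 6251 = 2·3116 + 19; 3116 = 164·19 + 0 → 19
gcd(19, 28823): 28823 = 1517·19 + 0 → 19
gcd(19, 2945): 2945 = 155·19 + 0 → 19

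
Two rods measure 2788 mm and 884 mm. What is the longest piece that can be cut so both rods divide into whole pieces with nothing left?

2788 = 2² · 17 · 41
884 = 2² · 13 · 17
Common: 2² · 17 = 68

68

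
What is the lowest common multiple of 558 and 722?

201438

gcd first: 722 = 1·558 + 164; 558 = 3·164 + 66; 164 = 2·66 + 32; 66 = 2·32 + 2; 32 = 16·2 + 0 → gcd = 2
lcm = 558·722/gcd = 402876/2 = 201438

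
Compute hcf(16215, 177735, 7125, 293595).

gcd(16215, 177735): 177735 = 10·16215 + 15585; 16215 = 1·15585 + 630; 15585 = 24·630 + 465; 630 = 1·465 + 165; 465 = 2·165 + 135; 165 = 1·135 + 30; 135 = 4·30 + 15; 30 = 2·15 + 0 → 15
gcd(15, 7125): 7125 = 475·15 + 0 → 15
gcd(15, 293595): 293595 = 19573·15 + 0 → 15

15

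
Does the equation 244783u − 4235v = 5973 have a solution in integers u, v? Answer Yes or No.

No

By Bézout, 244783u − 4235v = 5973 has integer solutions iff gcd(244783, 4235) | 5973.
Euclid: 244783 = 57·4235 + 3388; 4235 = 1·3388 + 847; 3388 = 4·847 + 0. gcd = 847; 5973 mod 847 = 44. No.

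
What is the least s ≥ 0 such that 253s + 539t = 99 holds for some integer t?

43

Reduce mod 539: 253s ≡ 99 (mod 539). With g = gcd(253, 539) = 11 dividing 99, divide through: 23s ≡ 9 (mod 49).
Since gcd(23, 49) = 1, s ≡ 9·(23)⁻¹ ≡ 43 (mod 49). Smallest non-negative: 43.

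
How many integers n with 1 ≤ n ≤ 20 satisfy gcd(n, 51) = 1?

13

51 = 3·17. Inclusion–exclusion on these primes:
20 − ⌊20/3⌋ − ⌊20/17⌋ + ⌊20/51⌋ = 13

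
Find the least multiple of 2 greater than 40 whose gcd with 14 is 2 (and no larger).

14 = 2·7. Any a with gcd(a, 14) = 2 is a multiple of 2, say 2s, with s coprime to 7.
Need s > 40/2, so s ≥ 21. First s ≥ 21 with gcd(s, 7) = 1 is s = 22. Thus a = 2·22 = 44.

44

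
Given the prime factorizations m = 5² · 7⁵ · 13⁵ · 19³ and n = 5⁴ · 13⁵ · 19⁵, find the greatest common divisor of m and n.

min exponent per shared prime: 5² · 13⁵ · 19³ = 63667467175

63667467175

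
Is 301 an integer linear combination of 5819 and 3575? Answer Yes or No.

No

gcd(5819, 3575): 5819 = 1·3575 + 2244; 3575 = 1·2244 + 1331; 2244 = 1·1331 + 913; 1331 = 1·913 + 418; 913 = 2·418 + 77; 418 = 5·77 + 33; 77 = 2·33 + 11; 33 = 3·11 + 0 → 11
11 does not divide 301, so a solution does not exist.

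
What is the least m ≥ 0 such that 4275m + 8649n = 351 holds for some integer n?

gcd(4275, 8649) = 9 (Euclid: 8649 = 2·4275 + 99; 4275 = 43·99 + 18; 99 = 5·18 + 9; 18 = 2·9 + 0), and 9 | 351.
Extended Euclid: 4275·(-437) + 8649·(216) = 9. Scale by 39: m₀ = -17043.
General solution m = m₀ + 961t; reducing mod 961 gives m = 255 (and n = -126).

255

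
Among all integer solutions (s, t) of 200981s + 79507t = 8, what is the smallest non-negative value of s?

26652

Reduce mod 79507: 200981s ≡ 8 (mod 79507). With g = gcd(200981, 79507) = 1 dividing 8, divide through: 200981s ≡ 8 (mod 79507).
Since gcd(200981, 79507) = 1, s ≡ 8·(200981)⁻¹ ≡ 26652 (mod 79507). Smallest non-negative: 26652.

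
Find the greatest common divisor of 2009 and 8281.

2009 = 7² · 41
8281 = 7² · 13²
Common: 7² = 49

49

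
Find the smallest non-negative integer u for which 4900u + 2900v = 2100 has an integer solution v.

17

gcd(4900, 2900) = 100 (Euclid: 4900 = 1·2900 + 2000; 2900 = 1·2000 + 900; 2000 = 2·900 + 200; 900 = 4·200 + 100; 200 = 2·100 + 0), and 100 | 2100.
Extended Euclid: 4900·(-13) + 2900·(22) = 100. Scale by 21: u₀ = -273.
General solution u = u₀ + 29t; reducing mod 29 gives u = 17 (and v = -28).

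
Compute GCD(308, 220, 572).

gcd(308, 220): 308 = 1·220 + 88; 220 = 2·88 + 44; 88 = 2·44 + 0 → 44
gcd(44, 572): 572 = 13·44 + 0 → 44

44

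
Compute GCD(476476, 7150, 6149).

143

gcd(476476, 7150): 476476 = 66·7150 + 4576; 7150 = 1·4576 + 2574; 4576 = 1·2574 + 2002; 2574 = 1·2002 + 572; 2002 = 3·572 + 286; 572 = 2·286 + 0 → 286
gcd(286, 6149): 6149 = 21·286 + 143; 286 = 2·143 + 0 → 143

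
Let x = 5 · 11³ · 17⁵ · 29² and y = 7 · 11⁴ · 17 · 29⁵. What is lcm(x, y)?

max exponent per prime: 5 · 7 · 11⁴ · 17⁵ · 29⁵ = 14923592485516092455

14923592485516092455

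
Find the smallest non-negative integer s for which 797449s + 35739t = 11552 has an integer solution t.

Euclid: 797449 = 22·35739 + 11191; 35739 = 3·11191 + 2166; 11191 = 5·2166 + 361; 2166 = 6·361 + 0 → gcd = 361; 11552 = 361·32.
Back-substitution yields 797449·(16) + 35739·(-357) = 361, so one solution is s = 16·32 = 512, t = -357·32 = -11424.
Solutions in s differ by 35739/361 = 99; the one in [0, 99) is 512 mod 99 = 17.

17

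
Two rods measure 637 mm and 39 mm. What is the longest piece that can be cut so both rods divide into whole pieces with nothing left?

13

Euclid: 637 = 16·39 + 13; 39 = 3·13 + 0. Last nonzero remainder: 13.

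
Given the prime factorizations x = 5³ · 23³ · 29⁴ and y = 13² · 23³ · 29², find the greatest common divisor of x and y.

min exponent per shared prime: 23³ · 29² = 10232447

10232447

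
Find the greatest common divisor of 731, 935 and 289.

gcd(731, 935): 935 = 1·731 + 204; 731 = 3·204 + 119; 204 = 1·119 + 85; 119 = 1·85 + 34; 85 = 2·34 + 17; 34 = 2·17 + 0 → 17
gcd(17, 289): 289 = 17·17 + 0 → 17

17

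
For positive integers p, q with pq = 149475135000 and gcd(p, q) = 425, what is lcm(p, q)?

351706200

Since gcd(p,q)·lcm(p,q) = pq, lcm = 149475135000/425 = 351706200.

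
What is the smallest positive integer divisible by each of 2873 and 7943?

gcd first: 7943 = 2·2873 + 2197; 2873 = 1·2197 + 676; 2197 = 3·676 + 169; 676 = 4·169 + 0 → gcd = 169
lcm = 2873·7943/gcd = 22820239/169 = 135031

135031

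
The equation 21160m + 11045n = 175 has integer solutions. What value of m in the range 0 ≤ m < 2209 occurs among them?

558

Euclid: 21160 = 1·11045 + 10115; 11045 = 1·10115 + 930; 10115 = 10·930 + 815; 930 = 1·815 + 115; 815 = 7·115 + 10; 115 = 11·10 + 5; 10 = 2·5 + 0 → gcd = 5; 175 = 5·35.
Back-substitution yields 21160·(-1057) + 11045·(2025) = 5, so one solution is m = -1057·35 = -36995, n = 2025·35 = 70875.
Solutions in m differ by 11045/5 = 2209; the one in [0, 2209) is -36995 mod 2209 = 558.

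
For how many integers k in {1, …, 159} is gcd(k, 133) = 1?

Prime factors of 133: 7, 19. Count integers ≤ 159 divisible by none of them.
By inclusion–exclusion: 159 − ⌊159/7⌋ − ⌊159/19⌋ + ⌊159/133⌋ = 130.

130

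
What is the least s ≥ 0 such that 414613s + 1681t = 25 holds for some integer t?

665

Reduce mod 1681: 414613s ≡ 25 (mod 1681). With g = gcd(414613, 1681) = 1 dividing 25, divide through: 414613s ≡ 25 (mod 1681).
Since gcd(414613, 1681) = 1, s ≡ 25·(414613)⁻¹ ≡ 665 (mod 1681). Smallest non-negative: 665.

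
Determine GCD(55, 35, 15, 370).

5

55 = 5 · 11; 35 = 5 · 7; 15 = 3 · 5; 370 = 2 · 5 · 37
gcd takes min exponent of each prime: 5 = 5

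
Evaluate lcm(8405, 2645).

gcd first: 8405 = 3·2645 + 470; 2645 = 5·470 + 295; 470 = 1·295 + 175; 295 = 1·175 + 120; 175 = 1·120 + 55; 120 = 2·55 + 10; 55 = 5·10 + 5; 10 = 2·5 + 0 → gcd = 5
lcm = 8405·2645/gcd = 22231225/5 = 4446245

4446245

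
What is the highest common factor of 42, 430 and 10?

2

gcd(42, 430): 430 = 10·42 + 10; 42 = 4·10 + 2; 10 = 5·2 + 0 → 2
gcd(2, 10): 10 = 5·2 + 0 → 2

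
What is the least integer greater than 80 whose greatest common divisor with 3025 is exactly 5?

85

3025 = 5·605. Any m with gcd(m, 3025) = 5 is a multiple of 5, say 5s, with s coprime to 605.
Need s > 80/5, so s ≥ 17. First s ≥ 17 with gcd(s, 605) = 1 is s = 17. Thus m = 5·17 = 85.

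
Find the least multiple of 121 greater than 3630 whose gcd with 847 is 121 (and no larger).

847 = 121·7. Any m with gcd(m, 847) = 121 is a multiple of 121, say 121s, with s coprime to 7.
Need s > 3630/121, so s ≥ 31. First s ≥ 31 with gcd(s, 7) = 1 is s = 31. Thus m = 121·31 = 3751.

3751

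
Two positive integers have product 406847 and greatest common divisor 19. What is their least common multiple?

For any two positive integers, gcd × lcm equals their product. Hence lcm = 406847 / 19 = 21413.

21413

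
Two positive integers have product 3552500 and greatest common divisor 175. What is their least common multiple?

For any two positive integers, gcd × lcm equals their product. Hence lcm = 3552500 / 175 = 20300.

20300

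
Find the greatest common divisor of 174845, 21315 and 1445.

5

gcd(174845, 21315): 174845 = 8·21315 + 4325; 21315 = 4·4325 + 4015; 4325 = 1·4015 + 310; 4015 = 12·310 + 295; 310 = 1·295 + 15; 295 = 19·15 + 10; 15 = 1·10 + 5; 10 = 2·5 + 0 → 5
gcd(5, 1445): 1445 = 289·5 + 0 → 5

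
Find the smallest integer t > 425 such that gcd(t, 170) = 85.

gcd(t, 170) = 85 forces 85 | t; write t = 85s. Then gcd(85s, 85·2) = 85·gcd(s, 2), so need gcd(s, 2) = 1.
85s > 425 gives s ≥ 6. The least s ≥ 6 coprime to 2 is 7, so t = 85·7 = 595.

595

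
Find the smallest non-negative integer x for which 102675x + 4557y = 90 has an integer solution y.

Reduce mod 4557: 102675x ≡ 90 (mod 4557). With g = gcd(102675, 4557) = 3 dividing 90, divide through: 34225x ≡ 30 (mod 1519).
Since gcd(34225, 1519) = 1, x ≡ 30·(34225)⁻¹ ≡ 960 (mod 1519). Smallest non-negative: 960.

960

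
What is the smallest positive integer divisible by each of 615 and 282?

615 = 3 · 5 · 41; 282 = 2 · 3 · 47
max exponents: 2 · 3 · 5 · 41 · 47 = 57810

57810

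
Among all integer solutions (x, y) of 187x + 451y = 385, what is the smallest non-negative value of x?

Euclid: 451 = 2·187 + 77; 187 = 2·77 + 33; 77 = 2·33 + 11; 33 = 3·11 + 0 → gcd = 11; 385 = 11·35.
Back-substitution yields 187·(-12) + 451·(5) = 11, so one solution is x = -12·35 = -420, y = 5·35 = 175.
Solutions in x differ by 451/11 = 41; the one in [0, 41) is -420 mod 41 = 31.

31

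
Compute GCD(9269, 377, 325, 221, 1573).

13

9269 = 13 · 23 · 31; 377 = 13 · 29; 325 = 5² · 13; 221 = 13 · 17; 1573 = 11² · 13
gcd takes min exponent of each prime: 13 = 13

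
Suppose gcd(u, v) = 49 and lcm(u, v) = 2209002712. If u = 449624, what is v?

240737

Using uv = gcd(u,v)·lcm(u,v) = 49·2209002712 = 108241132888, we get v = 108241132888/449624 = 240737.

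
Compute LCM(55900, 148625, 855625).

2274768047500

55900 = 2² · 5² · 13 · 43; 148625 = 5³ · 29 · 41; 855625 = 5⁴ · 37²
lcm takes max exponent of each prime: 2² · 5⁴ · 13 · 29 · 37² · 41 · 43 = 2274768047500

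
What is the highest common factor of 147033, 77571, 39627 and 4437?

147033 = 3² · 17 · 31²; 77571 = 3³ · 13² · 17; 39627 = 3² · 7 · 17 · 37; 4437 = 3² · 17 · 29
gcd takes min exponent of each prime: 3² · 17 = 153

153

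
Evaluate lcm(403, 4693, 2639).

lcm(403, 4693) = 403·4693/gcd = 1891279/13 = 145483
lcm(145483, 2639) = 145483·2639/gcd = 383929637/13 = 29533049

29533049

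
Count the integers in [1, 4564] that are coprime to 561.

2604

561 = 3·11·17. Inclusion–exclusion on these primes:
4564 − ⌊4564/3⌋ − ⌊4564/11⌋ − ⌊4564/17⌋ + ⌊4564/33⌋ + ⌊4564/51⌋ + ⌊4564/187⌋ − ⌊4564/561⌋ = 2604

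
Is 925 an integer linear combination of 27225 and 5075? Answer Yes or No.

Yes

By Bézout, 27225u + 5075v = 925 has integer solutions iff gcd(27225, 5075) | 925.
Euclid: 27225 = 5·5075 + 1850; 5075 = 2·1850 + 1375; 1850 = 1·1375 + 475; 1375 = 2·475 + 425; 475 = 1·425 + 50; 425 = 8·50 + 25; 50 = 2·25 + 0. gcd = 25; 925 mod 25 = 0. Yes.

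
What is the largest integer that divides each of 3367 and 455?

Euclid: 3367 = 7·455 + 182; 455 = 2·182 + 91; 182 = 2·91 + 0. Last nonzero remainder: 91.

91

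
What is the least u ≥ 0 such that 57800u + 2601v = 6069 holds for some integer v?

gcd(57800, 2601) = 289 (Euclid: 57800 = 22·2601 + 578; 2601 = 4·578 + 289; 578 = 2·289 + 0), and 289 | 6069.
Extended Euclid: 57800·(-4) + 2601·(89) = 289. Scale by 21: u₀ = -84.
General solution u = u₀ + 9t; reducing mod 9 gives u = 6 (and v = -131).

6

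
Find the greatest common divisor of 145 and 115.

5

145 = 5 · 29
115 = 5 · 23
Common: 5 = 5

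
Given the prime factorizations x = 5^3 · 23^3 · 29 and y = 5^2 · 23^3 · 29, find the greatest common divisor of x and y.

8821075

min exponent per shared prime: 5^2 · 23^3 · 29 = 8821075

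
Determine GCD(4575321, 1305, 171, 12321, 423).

9

gcd(4575321, 1305): 4575321 = 3505·1305 + 1296; 1305 = 1·1296 + 9; 1296 = 144·9 + 0 → 9
gcd(9, 171): 171 = 19·9 + 0 → 9
gcd(9, 12321): 12321 = 1369·9 + 0 → 9
gcd(9, 423): 423 = 47·9 + 0 → 9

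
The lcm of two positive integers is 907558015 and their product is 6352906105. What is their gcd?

From gcd × lcm = mn: gcd = 6352906105 / 907558015 = 7.

7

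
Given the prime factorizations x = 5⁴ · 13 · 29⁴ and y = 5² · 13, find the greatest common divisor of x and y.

325

min exponent per shared prime: 5² · 13 = 325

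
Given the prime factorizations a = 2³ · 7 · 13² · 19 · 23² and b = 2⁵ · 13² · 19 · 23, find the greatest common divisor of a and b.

590824

min exponent per shared prime: 2³ · 13² · 19 · 23 = 590824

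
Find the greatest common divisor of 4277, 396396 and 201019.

4277 = 7 · 13 · 47; 396396 = 2² · 3² · 7 · 11² · 13; 201019 = 7 · 13 · 47²
gcd takes min exponent of each prime: 7 · 13 = 91

91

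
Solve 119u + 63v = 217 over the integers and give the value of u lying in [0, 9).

Euclid: 119 = 1·63 + 56; 63 = 1·56 + 7; 56 = 8·7 + 0 → gcd = 7; 217 = 7·31.
Back-substitution yields 119·(-1) + 63·(2) = 7, so one solution is u = -1·31 = -31, v = 2·31 = 62.
Solutions in u differ by 63/7 = 9; the one in [0, 9) is -31 mod 9 = 5.

5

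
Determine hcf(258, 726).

Euclid: 726 = 2·258 + 210; 258 = 1·210 + 48; 210 = 4·48 + 18; 48 = 2·18 + 12; 18 = 1·12 + 6; 12 = 2·6 + 0. Last nonzero remainder: 6.

6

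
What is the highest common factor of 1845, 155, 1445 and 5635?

5

gcd(1845, 155): 1845 = 11·155 + 140; 155 = 1·140 + 15; 140 = 9·15 + 5; 15 = 3·5 + 0 → 5
gcd(5, 1445): 1445 = 289·5 + 0 → 5
gcd(5, 5635): 5635 = 1127·5 + 0 → 5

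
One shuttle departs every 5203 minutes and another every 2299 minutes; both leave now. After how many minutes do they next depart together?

5203 = 11² · 43; 2299 = 11² · 19
max exponents: 11² · 19 · 43 = 98857

98857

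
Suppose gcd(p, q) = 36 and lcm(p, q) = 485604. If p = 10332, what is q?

1692

p·q = gcd·lcm = 36·485604 = 17481744, so q = 17481744/10332 = 1692.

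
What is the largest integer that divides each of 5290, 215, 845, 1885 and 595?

5

5290 = 2 · 5 · 23²; 215 = 5 · 43; 845 = 5 · 13²; 1885 = 5 · 13 · 29; 595 = 5 · 7 · 17
gcd takes min exponent of each prime: 5 = 5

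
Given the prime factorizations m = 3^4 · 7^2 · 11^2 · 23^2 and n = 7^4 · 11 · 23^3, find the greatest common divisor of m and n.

285131

min exponent per shared prime: 7^2 · 11 · 23^2 = 285131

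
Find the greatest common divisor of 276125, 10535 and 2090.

gcd(276125, 10535): 276125 = 26·10535 + 2215; 10535 = 4·2215 + 1675; 2215 = 1·1675 + 540; 1675 = 3·540 + 55; 540 = 9·55 + 45; 55 = 1·45 + 10; 45 = 4·10 + 5; 10 = 2·5 + 0 → 5
gcd(5, 2090): 2090 = 418·5 + 0 → 5

5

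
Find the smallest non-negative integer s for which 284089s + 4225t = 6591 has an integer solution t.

19

gcd(284089, 4225) = 169 (Euclid: 284089 = 67·4225 + 1014; 4225 = 4·1014 + 169; 1014 = 6·169 + 0), and 169 | 6591.
Extended Euclid: 284089·(-4) + 4225·(269) = 169. Scale by 39: s₀ = -156.
General solution s = s₀ + 25k; reducing mod 25 gives s = 19 (and t = -1276).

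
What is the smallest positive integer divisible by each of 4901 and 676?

4901 = 13² · 29; 676 = 2² · 13²
max exponents: 2² · 13² · 29 = 19604

19604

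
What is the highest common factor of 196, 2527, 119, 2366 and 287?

gcd(196, 2527): 2527 = 12·196 + 175; 196 = 1·175 + 21; 175 = 8·21 + 7; 21 = 3·7 + 0 → 7
gcd(7, 119): 119 = 17·7 + 0 → 7
gcd(7, 2366): 2366 = 338·7 + 0 → 7
gcd(7, 287): 287 = 41·7 + 0 → 7

7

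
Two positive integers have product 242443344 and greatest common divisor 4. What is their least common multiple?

60610836

For any two positive integers, gcd × lcm equals their product. Hence lcm = 242443344 / 4 = 60610836.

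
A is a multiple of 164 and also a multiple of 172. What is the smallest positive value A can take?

7052

gcd first: 172 = 1·164 + 8; 164 = 20·8 + 4; 8 = 2·4 + 0 → gcd = 4
lcm = 164·172/gcd = 28208/4 = 7052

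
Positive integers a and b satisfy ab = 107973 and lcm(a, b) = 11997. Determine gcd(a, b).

9

gcd·lcm = product, so gcd = 107973/11997 = 9.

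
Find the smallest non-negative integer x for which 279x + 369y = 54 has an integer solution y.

24

Reduce mod 369: 279x ≡ 54 (mod 369). With g = gcd(279, 369) = 9 dividing 54, divide through: 31x ≡ 6 (mod 41).
Since gcd(31, 41) = 1, x ≡ 6·(31)⁻¹ ≡ 24 (mod 41). Smallest non-negative: 24.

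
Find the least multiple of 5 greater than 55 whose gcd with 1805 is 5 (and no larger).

60

gcd(m, 1805) = 5 forces 5 | m; write m = 5s. Then gcd(5s, 5·361) = 5·gcd(s, 361), so need gcd(s, 361) = 1.
5s > 55 gives s ≥ 12. The least s ≥ 12 coprime to 361 is 12, so m = 5·12 = 60.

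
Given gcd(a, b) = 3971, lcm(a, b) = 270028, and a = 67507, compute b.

a·b = gcd·lcm = 3971·270028 = 1072281188, so b = 1072281188/67507 = 15884.

15884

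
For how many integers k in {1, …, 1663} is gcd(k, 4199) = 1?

1370

Prime factors of 4199: 13, 17, 19. Count integers ≤ 1663 divisible by none of them.
By inclusion–exclusion: 1663 − ⌊1663/13⌋ − ⌊1663/17⌋ − ⌊1663/19⌋ + ⌊1663/221⌋ + ⌊1663/247⌋ + ⌊1663/323⌋ − ⌊1663/4199⌋ = 1370.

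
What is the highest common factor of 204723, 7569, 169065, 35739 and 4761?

gcd(204723, 7569): 204723 = 27·7569 + 360; 7569 = 21·360 + 9; 360 = 40·9 + 0 → 9
gcd(9, 169065): 169065 = 18785·9 + 0 → 9
gcd(9, 35739): 35739 = 3971·9 + 0 → 9
gcd(9, 4761): 4761 = 529·9 + 0 → 9

9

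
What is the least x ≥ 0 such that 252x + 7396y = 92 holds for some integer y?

Euclid: 7396 = 29·252 + 88; 252 = 2·88 + 76; 88 = 1·76 + 12; 76 = 6·12 + 4; 12 = 3·4 + 0 → gcd = 4; 92 = 4·23.
Back-substitution yields 252·(587) + 7396·(-20) = 4, so one solution is x = 587·23 = 13501, y = -20·23 = -460.
Solutions in x differ by 7396/4 = 1849; the one in [0, 1849) is 13501 mod 1849 = 558.

558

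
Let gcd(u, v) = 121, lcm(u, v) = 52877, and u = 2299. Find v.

Using uv = gcd(u,v)·lcm(u,v) = 121·52877 = 6398117, we get v = 6398117/2299 = 2783.

2783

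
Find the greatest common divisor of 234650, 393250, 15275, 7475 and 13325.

gcd(234650, 393250): 393250 = 1·234650 + 158600; 234650 = 1·158600 + 76050; 158600 = 2·76050 + 6500; 76050 = 11·6500 + 4550; 6500 = 1·4550 + 1950; 4550 = 2·1950 + 650; 1950 = 3·650 + 0 → 650
gcd(650, 15275): 15275 = 23·650 + 325; 650 = 2·325 + 0 → 325
gcd(325, 7475): 7475 = 23·325 + 0 → 325
gcd(325, 13325): 13325 = 41·325 + 0 → 325

325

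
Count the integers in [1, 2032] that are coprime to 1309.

1491

Prime factors of 1309: 7, 11, 17. Count integers ≤ 2032 divisible by none of them.
By inclusion–exclusion: 2032 − ⌊2032/7⌋ − ⌊2032/11⌋ − ⌊2032/17⌋ + ⌊2032/77⌋ + ⌊2032/119⌋ + ⌊2032/187⌋ − ⌊2032/1309⌋ = 1491.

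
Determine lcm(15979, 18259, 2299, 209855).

15979 = 19 · 29²; 18259 = 19 · 31²; 2299 = 11² · 19; 209855 = 5 · 19 · 47²
lcm takes max exponent of each prime: 5 · 11² · 19 · 29² · 31² · 47² = 20522207523455

20522207523455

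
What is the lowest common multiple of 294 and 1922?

282534

294 = 2 · 3 · 7²; 1922 = 2 · 31²
max exponents: 2 · 3 · 7² · 31² = 282534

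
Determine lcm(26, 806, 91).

5642

26 = 2 · 13; 806 = 2 · 13 · 31; 91 = 7 · 13
lcm takes max exponent of each prime: 2 · 7 · 13 · 31 = 5642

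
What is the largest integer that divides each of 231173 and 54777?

19

Euclid: 231173 = 4·54777 + 12065; 54777 = 4·12065 + 6517; 12065 = 1·6517 + 5548; 6517 = 1·5548 + 969; 5548 = 5·969 + 703; 969 = 1·703 + 266; 703 = 2·266 + 171; 266 = 1·171 + 95; 171 = 1·95 + 76; 95 = 1·76 + 19; 76 = 4·19 + 0. Last nonzero remainder: 19.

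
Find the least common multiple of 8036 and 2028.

4074252

gcd first: 8036 = 3·2028 + 1952; 2028 = 1·1952 + 76; 1952 = 25·76 + 52; 76 = 1·52 + 24; 52 = 2·24 + 4; 24 = 6·4 + 0 → gcd = 4
lcm = 8036·2028/gcd = 16297008/4 = 4074252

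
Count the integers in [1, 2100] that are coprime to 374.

899

Prime factors of 374: 2, 11, 17. Count integers ≤ 2100 divisible by none of them.
By inclusion–exclusion: 2100 − ⌊2100/2⌋ − ⌊2100/11⌋ − ⌊2100/17⌋ + ⌊2100/22⌋ + ⌊2100/34⌋ + ⌊2100/187⌋ − ⌊2100/374⌋ = 899.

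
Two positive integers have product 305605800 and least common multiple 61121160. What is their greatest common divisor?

5

gcd·lcm = product, so gcd = 305605800/61121160 = 5.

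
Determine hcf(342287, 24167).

11

Euclid: 342287 = 14·24167 + 3949; 24167 = 6·3949 + 473; 3949 = 8·473 + 165; 473 = 2·165 + 143; 165 = 1·143 + 22; 143 = 6·22 + 11; 22 = 2·11 + 0. Last nonzero remainder: 11.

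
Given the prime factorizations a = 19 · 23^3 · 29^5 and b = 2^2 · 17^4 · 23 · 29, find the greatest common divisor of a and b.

min exponent per shared prime: 23 · 29 = 667

667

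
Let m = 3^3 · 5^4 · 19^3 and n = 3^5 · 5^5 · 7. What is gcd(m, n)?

min exponent per shared prime: 3^3 · 5^4 = 16875

16875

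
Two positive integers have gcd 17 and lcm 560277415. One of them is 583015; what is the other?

16337

m·n = gcd·lcm = 17·560277415 = 9524716055, so n = 9524716055/583015 = 16337.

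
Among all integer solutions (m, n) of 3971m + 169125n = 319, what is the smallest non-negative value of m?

gcd(3971, 169125) = 11 (Euclid: 169125 = 42·3971 + 2343; 3971 = 1·2343 + 1628; 2343 = 1·1628 + 715; 1628 = 2·715 + 198; 715 = 3·198 + 121; 198 = 1·121 + 77; 121 = 1·77 + 44; 77 = 1·44 + 33; 44 = 1·33 + 11; 33 = 3·11 + 0), and 11 | 319.
Extended Euclid: 3971·(-4259) + 169125·(100) = 11. Scale by 29: m₀ = -123511.
General solution m = m₀ + 15375t; reducing mod 15375 gives m = 14864 (and n = -349).

14864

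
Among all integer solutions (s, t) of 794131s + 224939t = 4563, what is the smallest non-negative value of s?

888

gcd(794131, 224939) = 169 (Euclid: 794131 = 3·224939 + 119314; 224939 = 1·119314 + 105625; 119314 = 1·105625 + 13689; 105625 = 7·13689 + 9802; 13689 = 1·9802 + 3887; 9802 = 2·3887 + 2028; 3887 = 1·2028 + 1859; 2028 = 1·1859 + 169; 1859 = 11·169 + 0), and 169 | 4563.
Extended Euclid: 794131·(-115) + 224939·(406) = 169. Scale by 27: s₀ = -3105.
General solution s = s₀ + 1331k; reducing mod 1331 gives s = 888 (and t = -3135).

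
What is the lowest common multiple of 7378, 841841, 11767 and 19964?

7378 = 2 · 7 · 17 · 31; 841841 = 7 · 11 · 13 · 29²; 11767 = 7 · 41²; 19964 = 2² · 7 · 23 · 31
lcm takes max exponent of each prime: 2² · 7 · 11 · 13 · 17 · 23 · 29² · 31 · 41² = 68611391812964

68611391812964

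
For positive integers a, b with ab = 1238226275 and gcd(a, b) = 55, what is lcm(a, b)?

gcd·lcm = product, so lcm = 1238226275/55 = 22513205.

22513205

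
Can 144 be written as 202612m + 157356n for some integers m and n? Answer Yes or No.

gcd(202612, 157356): 202612 = 1·157356 + 45256; 157356 = 3·45256 + 21588; 45256 = 2·21588 + 2080; 21588 = 10·2080 + 788; 2080 = 2·788 + 504; 788 = 1·504 + 284; 504 = 1·284 + 220; 284 = 1·220 + 64; 220 = 3·64 + 28; 64 = 2·28 + 8; 28 = 3·8 + 4; 8 = 2·4 + 0 → 4
4 divides 144, so a solution exists.

Yes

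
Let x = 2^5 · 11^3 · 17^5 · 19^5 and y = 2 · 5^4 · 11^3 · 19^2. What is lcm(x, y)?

93588106972580660000

max exponent per prime: 2^5 · 5^4 · 11^3 · 17^5 · 19^5 = 93588106972580660000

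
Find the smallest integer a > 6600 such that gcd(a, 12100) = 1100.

7700

Multiples of 1100 above 6600: 1100·7, 1100·8, … . Need the cofactor coprime to 12100/1100 = 11.
Checking s = 7, 8, … the first with gcd(s, 11) = 1 is s = 7, giving 7700.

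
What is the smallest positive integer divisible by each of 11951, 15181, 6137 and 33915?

1120585515

11951 = 17 · 19 · 37; 15181 = 17 · 19 · 47; 6137 = 17 · 19²; 33915 = 3 · 5 · 7 · 17 · 19
lcm takes max exponent of each prime: 3 · 5 · 7 · 17 · 19² · 37 · 47 = 1120585515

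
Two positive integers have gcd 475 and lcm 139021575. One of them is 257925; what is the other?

m·n = gcd·lcm = 475·139021575 = 66035248125, so n = 66035248125/257925 = 256025.

256025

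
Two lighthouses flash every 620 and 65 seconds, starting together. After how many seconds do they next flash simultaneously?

620 = 2² · 5 · 31; 65 = 5 · 13
max exponents: 2² · 5 · 13 · 31 = 8060

8060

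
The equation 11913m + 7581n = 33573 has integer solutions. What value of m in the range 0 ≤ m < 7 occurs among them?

Euclid: 11913 = 1·7581 + 4332; 7581 = 1·4332 + 3249; 4332 = 1·3249 + 1083; 3249 = 3·1083 + 0 → gcd = 1083; 33573 = 1083·31.
Back-substitution yields 11913·(2) + 7581·(-3) = 1083, so one solution is m = 2·31 = 62, n = -3·31 = -93.
Solutions in m differ by 7581/1083 = 7; the one in [0, 7) is 62 mod 7 = 6.

6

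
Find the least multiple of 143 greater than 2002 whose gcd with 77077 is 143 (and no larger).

77077 = 143·539. Any m with gcd(m, 77077) = 143 is a multiple of 143, say 143s, with s coprime to 539.
Need s > 2002/143, so s ≥ 15. First s ≥ 15 with gcd(s, 539) = 1 is s = 15. Thus m = 143·15 = 2145.

2145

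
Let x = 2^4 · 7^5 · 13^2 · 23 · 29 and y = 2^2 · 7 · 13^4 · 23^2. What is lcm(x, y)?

max exponent per prime: 2^4 · 7^5 · 13^4 · 23^2 · 29 = 117824949390512

117824949390512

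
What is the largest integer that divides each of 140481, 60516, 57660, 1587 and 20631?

3

140481 = 3³ · 11² · 43; 60516 = 2² · 3² · 41²; 57660 = 2² · 3 · 5 · 31²; 1587 = 3 · 23²; 20631 = 3 · 13 · 23²
gcd takes min exponent of each prime: 3 = 3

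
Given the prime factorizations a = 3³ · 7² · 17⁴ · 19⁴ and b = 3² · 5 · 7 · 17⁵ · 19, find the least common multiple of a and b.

max exponent per prime: 3³ · 5 · 7² · 17⁵ · 19⁴ = 1224020972801655

1224020972801655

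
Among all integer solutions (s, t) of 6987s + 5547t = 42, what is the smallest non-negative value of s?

Euclid: 6987 = 1·5547 + 1440; 5547 = 3·1440 + 1227; 1440 = 1·1227 + 213; 1227 = 5·213 + 162; 213 = 1·162 + 51; 162 = 3·51 + 9; 51 = 5·9 + 6; 9 = 1·6 + 3; 6 = 2·3 + 0 → gcd = 3; 42 = 3·14.
Back-substitution yields 6987·(-651) + 5547·(820) = 3, so one solution is s = -651·14 = -9114, t = 820·14 = 11480.
Solutions in s differ by 5547/3 = 1849; the one in [0, 1849) is -9114 mod 1849 = 131.

131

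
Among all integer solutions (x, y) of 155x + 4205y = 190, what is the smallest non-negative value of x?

Euclid: 4205 = 27·155 + 20; 155 = 7·20 + 15; 20 = 1·15 + 5; 15 = 3·5 + 0 → gcd = 5; 190 = 5·38.
Back-substitution yields 155·(-217) + 4205·(8) = 5, so one solution is x = -217·38 = -8246, y = 8·38 = 304.
Solutions in x differ by 4205/5 = 841; the one in [0, 841) is -8246 mod 841 = 164.

164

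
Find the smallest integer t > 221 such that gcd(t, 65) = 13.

234

gcd(t, 65) = 13 forces 13 | t; write t = 13s. Then gcd(13s, 13·5) = 13·gcd(s, 5), so need gcd(s, 5) = 1.
13s > 221 gives s ≥ 18. The least s ≥ 18 coprime to 5 is 18, so t = 13·18 = 234.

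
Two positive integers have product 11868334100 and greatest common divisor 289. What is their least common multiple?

gcd·lcm = product, so lcm = 11868334100/289 = 41066900.

41066900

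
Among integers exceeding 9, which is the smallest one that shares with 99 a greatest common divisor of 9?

99 = 9·11. Any a with gcd(a, 99) = 9 is a multiple of 9, say 9s, with s coprime to 11.
Need s > 9/9, so s ≥ 2. First s ≥ 2 with gcd(s, 11) = 1 is s = 2. Thus a = 9·2 = 18.

18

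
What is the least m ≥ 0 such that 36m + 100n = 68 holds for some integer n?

Reduce mod 100: 36m ≡ 68 (mod 100). With g = gcd(36, 100) = 4 dividing 68, divide through: 9m ≡ 17 (mod 25).
Since gcd(9, 25) = 1, m ≡ 17·(9)⁻¹ ≡ 13 (mod 25). Smallest non-negative: 13.

13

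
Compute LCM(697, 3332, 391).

3142076

lcm(697, 3332) = 697·3332/gcd = 2322404/17 = 136612
lcm(136612, 391) = 136612·391/gcd = 53415292/17 = 3142076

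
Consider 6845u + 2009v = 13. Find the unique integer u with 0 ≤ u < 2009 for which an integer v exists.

1982

gcd(6845, 2009) = 1 (Euclid: 6845 = 3·2009 + 818; 2009 = 2·818 + 373; 818 = 2·373 + 72; 373 = 5·72 + 13; 72 = 5·13 + 7; 13 = 1·7 + 6; 7 = 1·6 + 1; 6 = 6·1 + 0), and 1 | 13.
Extended Euclid: 6845·(307) + 2009·(-1046) = 1. Scale by 13: u₀ = 3991.
General solution u = u₀ + 2009t; reducing mod 2009 gives u = 1982 (and v = -6753).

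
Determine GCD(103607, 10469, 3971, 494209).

gcd(103607, 10469): 103607 = 9·10469 + 9386; 10469 = 1·9386 + 1083; 9386 = 8·1083 + 722; 1083 = 1·722 + 361; 722 = 2·361 + 0 → 361
gcd(361, 3971): 3971 = 11·361 + 0 → 361
gcd(361, 494209): 494209 = 1369·361 + 0 → 361

361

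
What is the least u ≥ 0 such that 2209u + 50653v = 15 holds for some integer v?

47695

Euclid: 50653 = 22·2209 + 2055; 2209 = 1·2055 + 154; 2055 = 13·154 + 53; 154 = 2·53 + 48; 53 = 1·48 + 5; 48 = 9·5 + 3; 5 = 1·3 + 2; 3 = 1·2 + 1; 2 = 2·1 + 0 → gcd = 1; 15 = 1·15.
Back-substitution yields 2209·(20064) + 50653·(-875) = 1, so one solution is u = 20064·15 = 300960, v = -875·15 = -13125.
Solutions in u differ by 50653/1 = 50653; the one in [0, 50653) is 300960 mod 50653 = 47695.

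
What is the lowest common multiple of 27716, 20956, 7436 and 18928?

264632368

lcm(27716, 20956) = 27716·20956/gcd = 580816496/676 = 859196
lcm(859196, 7436) = 859196·7436/gcd = 6388981456/676 = 9451156
lcm(9451156, 18928) = 9451156·18928/gcd = 178891480768/676 = 264632368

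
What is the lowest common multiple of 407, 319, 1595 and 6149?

lcm(407, 319) = 407·319/gcd = 129833/11 = 11803
lcm(11803, 1595) = 11803·1595/gcd = 18825785/319 = 59015
lcm(59015, 6149) = 59015·6149/gcd = 362883235/11 = 32989385

32989385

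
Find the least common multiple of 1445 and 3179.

1445 = 5 · 17²; 3179 = 11 · 17²
max exponents: 5 · 11 · 17² = 15895

15895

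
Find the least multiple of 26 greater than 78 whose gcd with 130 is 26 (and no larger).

130 = 26·5. Any t with gcd(t, 130) = 26 is a multiple of 26, say 26s, with s coprime to 5.
Need s > 78/26, so s ≥ 4. First s ≥ 4 with gcd(s, 5) = 1 is s = 4. Thus t = 26·4 = 104.

104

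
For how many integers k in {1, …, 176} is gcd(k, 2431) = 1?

138

Prime factors of 2431: 11, 13, 17. Count integers ≤ 176 divisible by none of them.
By inclusion–exclusion: 176 − ⌊176/11⌋ − ⌊176/13⌋ − ⌊176/17⌋ + ⌊176/143⌋ + ⌊176/187⌋ + ⌊176/221⌋ − ⌊176/2431⌋ = 138.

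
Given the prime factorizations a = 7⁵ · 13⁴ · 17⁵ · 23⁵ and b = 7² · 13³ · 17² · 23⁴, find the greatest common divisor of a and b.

8706333996997

min exponent per shared prime: 7² · 13³ · 17² · 23⁴ = 8706333996997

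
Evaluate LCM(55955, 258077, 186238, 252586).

lcm(55955, 258077) = 55955·258077/gcd = 14440698535/19 = 760036765
lcm(760036765, 186238) = 760036765·186238/gcd = 141547727040070/19 = 7449880370530
lcm(7449880370530, 252586) = 7449880370530·252586/gcd = 1881735483270690580/10982 = 171347248522190

171347248522190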